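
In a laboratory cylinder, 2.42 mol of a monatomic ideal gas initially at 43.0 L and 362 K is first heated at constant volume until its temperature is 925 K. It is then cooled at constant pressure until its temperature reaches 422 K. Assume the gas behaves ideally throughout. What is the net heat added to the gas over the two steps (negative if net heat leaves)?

P₁ = nRT₁/V₁ = 2.42×8.314×362/43.0 = 169 kPa.
Step 1 — Isochoric: V stays 43.0 L; P/T = const ⇒ T₂ = 925 K, P₂ = 433 kPa.
W = 0 (no volume change).
ΔU = nCvΔT = 2.42×12.5×(925−362) = 17000 J.
Q = ΔU = 17000 J.
State after step 1: P = 433 kPa, V = 43.0 L, T = 925 K.
Step 2 — Isobaric: P stays 433 kPa; V/T = const ⇒ T₂ = 422 K, V₂ = 19.6 L.
W = PΔV = 433×(19.6−43.0) kPa·L = -10100 J.
ΔU = nCvΔT = 2.42×12.5×(422−925) = -15200 J.
Q = ΔU + W = nCpΔT = -25300 J.
Net over both steps: W = -10100 J, Q = -8310 J, ΔU = 1810 J.

-8310 J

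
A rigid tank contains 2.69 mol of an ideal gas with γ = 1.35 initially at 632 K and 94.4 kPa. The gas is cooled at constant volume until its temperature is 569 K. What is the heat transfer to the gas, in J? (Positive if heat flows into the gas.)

-4030 J

V₁ = nRT₁/P₁ = 2.69×8.314×632/94.4 = 150 L.
Isochoric: V stays 150 L; P/T = const ⇒ T₂ = 569 K, P₂ = 85.0 kPa.
W = 0 (no volume change).
ΔU = nCvΔT = 2.69×23.8×(569−632) = -4030 J.
Q = ΔU = -4030 J.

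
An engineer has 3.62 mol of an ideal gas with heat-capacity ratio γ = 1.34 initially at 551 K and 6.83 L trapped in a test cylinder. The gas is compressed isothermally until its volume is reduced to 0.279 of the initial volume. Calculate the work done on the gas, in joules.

21200 J

P₁ = nRT₁/V₁ = 3.62×8.314×551/6.83 = 2430 kPa.
Isothermal: T stays 551 K; PV = const ⇒ V₂ = 1.91 L, P₂ = 8700 kPa.
W = nRT ln(V₂/V₁) = 3.62×8.314×551×ln(0.279) = -21200 J.
Work done on the gas = −W_by = 21200 J.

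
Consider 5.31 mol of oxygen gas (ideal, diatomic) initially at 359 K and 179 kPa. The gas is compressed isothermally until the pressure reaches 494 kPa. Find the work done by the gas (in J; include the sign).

V₁ = nRT₁/P₁ = 5.31×8.314×359/179 = 88.5 L.
Isothermal: T stays 359 K; PV = const ⇒ V₂ = 32.1 L, P₂ = 494 kPa.
W = nRT ln(V₂/V₁) = 5.31×8.314×359×ln(0.362) = -16100 J.

-16100 J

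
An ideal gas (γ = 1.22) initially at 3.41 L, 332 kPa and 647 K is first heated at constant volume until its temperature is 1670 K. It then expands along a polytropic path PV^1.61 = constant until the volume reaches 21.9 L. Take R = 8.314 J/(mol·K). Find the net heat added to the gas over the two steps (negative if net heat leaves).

2380 J

n = P₁V₁/(RT₁) = 332×3.41/(8.314×647) = 0.210 mol.
Step 1 — Isochoric: V stays 3.41 L; P/T = const ⇒ T₂ = 1670 K, P₂ = 857 kPa.
W = 0 (no volume change).
ΔU = nCvΔT = 0.210×37.8×(1670−647) = 8140 J.
Q = ΔU = 8140 J.
State after step 1: P = 857 kPa, V = 3.41 L, T = 1670 K.
Step 2 — Polytropic n=1.61: T₂ = T₁(V₁/V₂)^(n−1) = 1670×(0.156)^0.61 = 537 K; P₂ = P₁(V₁/V₂)^n = 42.9 kPa.
W = (P₁V₁−P₂V₂)/(n−1) = (857×3.41−42.9×21.9)/0.61 = 3250 J.
ΔU = nCvΔT = 0.210×37.8×(537−1670) = -9010 J.
Q = ΔU + W = -5760 J.
Net over both steps: W = 3250 J, Q = 2380 J, ΔU = -874 J.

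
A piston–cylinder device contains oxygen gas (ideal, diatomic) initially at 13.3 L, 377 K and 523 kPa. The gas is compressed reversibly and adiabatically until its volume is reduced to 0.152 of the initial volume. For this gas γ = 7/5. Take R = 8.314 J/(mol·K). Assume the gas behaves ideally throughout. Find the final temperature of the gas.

Adiabatic: TV^(γ−1) = const ⇒ T₂ = 377×(6.58)^0.400 = 801 K; PV^γ = const ⇒ P₂ = 7310 kPa.

801 K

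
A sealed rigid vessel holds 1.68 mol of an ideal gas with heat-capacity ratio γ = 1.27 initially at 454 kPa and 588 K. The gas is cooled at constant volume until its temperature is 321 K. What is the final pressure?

V₁ = nRT₁/P₁ = 1.68×8.314×588/454 = 18.1 L.
Isochoric: V stays 18.1 L; P/T = const ⇒ T₂ = 321 K, P₂ = 248 kPa.

248 kPa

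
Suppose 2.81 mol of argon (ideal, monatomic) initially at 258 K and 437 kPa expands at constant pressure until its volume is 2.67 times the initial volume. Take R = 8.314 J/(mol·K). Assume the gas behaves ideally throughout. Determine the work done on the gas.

-10100 J

V₁ = nRT₁/P₁ = 2.81×8.314×258/437 = 13.8 L.
Isobaric: P stays 437 kPa; V/T = const ⇒ T₂ = 689 K, V₂ = 36.8 L.
W = PΔV = 437×(36.8−13.8) kPa·L = 10100 J.
Work done on the gas = −W_by = -10100 J.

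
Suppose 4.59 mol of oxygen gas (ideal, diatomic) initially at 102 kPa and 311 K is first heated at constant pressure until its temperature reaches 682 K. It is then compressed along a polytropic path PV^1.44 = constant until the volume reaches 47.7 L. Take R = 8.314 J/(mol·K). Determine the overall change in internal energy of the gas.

V₁ = nRT₁/P₁ = 4.59×8.314×311/102 = 116 L.
Step 1 — Isobaric: P stays 102 kPa; V/T = const ⇒ T₂ = 682 K, V₂ = 255 L.
W = PΔV = 102×(255−116) kPa·L = 14200 J.
ΔU = nCvΔT = 4.59×20.8×(682−311) = 35400 J.
Q = ΔU + W = nCpΔT = 49600 J.
State after step 1: P = 102 kPa, V = 255 L, T = 682 K.
Step 2 — Polytropic n=1.44: T₂ = T₁(V₁/V₂)^(n−1) = 682×(5.35)^0.44 = 1430 K; P₂ = P₁(V₁/V₂)^n = 1140 kPa.
W = (P₁V₁−P₂V₂)/(n−1) = (102×255−1140×47.7)/0.44 = -64600 J.
ΔU = nCvΔT = 4.59×20.8×(1430−682) = 71000 J.
Q = ΔU + W = 6460 J.
Net over both steps: W = -50400 J, Q = 56000 J, ΔU = 106000 J.

106000 J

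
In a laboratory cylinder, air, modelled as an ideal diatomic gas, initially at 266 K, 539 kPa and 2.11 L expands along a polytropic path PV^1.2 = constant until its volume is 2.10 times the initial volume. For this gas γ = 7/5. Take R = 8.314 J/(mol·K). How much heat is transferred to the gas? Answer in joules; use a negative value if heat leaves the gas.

392 J

n = P₁V₁/(RT₁) = 539×2.11/(8.314×266) = 0.514 mol.
Polytropic n=1.2: T₂ = T₁(V₁/V₂)^(n−1) = 266×(0.476)^0.20 = 229 K; P₂ = P₁(V₁/V₂)^n = 221 kPa.
W = (P₁V₁−P₂V₂)/(n−1) = (539×2.11−221×4.43)/0.20 = 784 J.
ΔU = nCvΔT = 0.514×20.8×(229−266) = -392 J.
Q = ΔU + W = 392 J.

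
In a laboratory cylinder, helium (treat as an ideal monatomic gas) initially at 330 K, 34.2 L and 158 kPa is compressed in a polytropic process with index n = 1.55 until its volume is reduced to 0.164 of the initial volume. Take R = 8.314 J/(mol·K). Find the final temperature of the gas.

892 K

Polytropic n=1.55: T₂ = T₁(V₁/V₂)^(n−1) = 330×(6.10)^0.55 = 892 K; P₂ = P₁(V₁/V₂)^n = 2600 kPa.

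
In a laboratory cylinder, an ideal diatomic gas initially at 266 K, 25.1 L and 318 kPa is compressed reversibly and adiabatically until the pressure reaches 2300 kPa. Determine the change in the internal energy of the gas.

15200 J

n = P₁V₁/(RT₁) = 318×25.1/(8.314×266) = 3.61 mol.
Adiabatic: T₂/T₁ = (P₂/P₁)^((γ−1)/γ) ⇒ T₂ = 266×(7.23)^0.286 = 468 K; V₂ = 6.11 L.
For an ideal gas ΔU = nCvΔT with Cv = (5/2)R = 20.8 J/(mol·K).
ΔU = 3.61×20.8×(468−266) = 15200 J.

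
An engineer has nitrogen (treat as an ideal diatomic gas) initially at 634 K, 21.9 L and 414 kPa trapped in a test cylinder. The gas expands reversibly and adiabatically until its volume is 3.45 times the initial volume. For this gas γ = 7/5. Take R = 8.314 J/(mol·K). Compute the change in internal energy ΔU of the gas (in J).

-8850 J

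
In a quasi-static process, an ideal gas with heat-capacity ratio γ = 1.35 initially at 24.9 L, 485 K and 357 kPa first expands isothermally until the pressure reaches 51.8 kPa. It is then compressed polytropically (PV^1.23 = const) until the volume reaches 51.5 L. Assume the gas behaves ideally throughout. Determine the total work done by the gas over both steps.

n = P₁V₁/(RT₁) = 357×24.9/(8.314×485) = 2.20 mol.
Step 1 — Isothermal: T stays 485 K; PV = const ⇒ V₂ = 172 L, P₂ = 51.8 kPa.
ΔU = 0 (ideal gas, T constant).
W = nRT ln(V₂/V₁) = 2.20×8.314×485×ln(6.89) = 17200 J.
Q = ΔU + W = 17200 J.
State after step 1: P = 51.8 kPa, V = 172 L, T = 485 K.
Step 2 — Polytropic n=1.23: T₂ = T₁(V₁/V₂)^(n−1) = 485×(3.33)^0.23 = 640 K; P₂ = P₁(V₁/V₂)^n = 228 kPa.
W = (P₁V₁−P₂V₂)/(n−1) = (51.8×172−228×51.5)/0.23 = -12300 J.
ΔU = nCvΔT = 2.20×23.8×(640−485) = 8100 J.
Q = ΔU + W = -4230 J.
Net over both steps: W = 4830 J, Q = 12900 J, ΔU = 8100 J.

4830 J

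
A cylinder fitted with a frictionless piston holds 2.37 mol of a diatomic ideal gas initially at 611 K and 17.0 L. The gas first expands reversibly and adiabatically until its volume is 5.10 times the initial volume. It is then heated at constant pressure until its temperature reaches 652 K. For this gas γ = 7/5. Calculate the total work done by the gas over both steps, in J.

21000 J

P₁ = nRT₁/V₁ = 2.37×8.314×611/17.0 = 708 kPa.
Step 1 — Adiabatic: TV^(γ−1) = const ⇒ T₂ = 611×(0.196)^0.400 = 318 K; PV^γ = const ⇒ P₂ = 72.4 kPa.
ΔU = nCvΔT = 2.37×20.8×(318−611) = -14400 J.
Q = 0 for an adiabatic process, so W = −ΔU = 14400 J.
State after step 1: P = 72.4 kPa, V = 86.7 L, T = 318 K.
Step 2 — Isobaric: P stays 72.4 kPa; V/T = const ⇒ T₂ = 652 K, V₂ = 178 L.
W = PΔV = 72.4×(178−86.7) kPa·L = 6570 J.
ΔU = nCvΔT = 2.37×20.8×(652−318) = 16400 J.
Q = ΔU + W = nCpΔT = 23000 J.
Net over both steps: W = 21000 J, Q = 23000 J, ΔU = 2020 J.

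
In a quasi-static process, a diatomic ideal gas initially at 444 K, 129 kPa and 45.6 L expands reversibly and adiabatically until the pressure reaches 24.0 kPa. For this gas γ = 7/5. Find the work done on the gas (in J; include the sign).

n = P₁V₁/(RT₁) = 129×45.6/(8.314×444) = 1.59 mol.
Adiabatic: T₂/T₁ = (P₂/P₁)^((γ−1)/γ) ⇒ T₂ = 444×(0.186)^0.286 = 275 K; V₂ = 152 L.
ΔU = nCvΔT = 1.59×20.8×(275−444) = -5610 J.
Q = 0 for an adiabatic process, so W = −ΔU = 5610 J.
Work done on the gas = −W_by = -5610 J.

-5610 J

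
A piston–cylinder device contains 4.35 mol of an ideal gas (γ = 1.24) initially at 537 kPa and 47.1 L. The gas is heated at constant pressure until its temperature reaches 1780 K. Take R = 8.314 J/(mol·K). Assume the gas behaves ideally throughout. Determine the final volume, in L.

T₁ = P₁V₁/(nR) = 537×47.1/(4.35×8.314) = 699 K.
Isobaric: P stays 537 kPa; V/T = const ⇒ T₂ = 1780 K, V₂ = 120 L.

120 L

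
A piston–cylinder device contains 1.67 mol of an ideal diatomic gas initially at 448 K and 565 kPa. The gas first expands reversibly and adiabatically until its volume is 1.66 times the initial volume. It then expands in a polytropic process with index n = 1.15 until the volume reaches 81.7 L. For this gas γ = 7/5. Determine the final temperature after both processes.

292 K

V₁ = nRT₁/P₁ = 1.67×8.314×448/565 = 11.0 L.
Step 1 — Adiabatic: TV^(γ−1) = const ⇒ T₂ = 448×(0.602)^0.400 = 366 K; PV^γ = const ⇒ P₂ = 278 kPa.
ΔU = nCvΔT = 1.67×20.8×(366−448) = -2850 J.
Q = 0 for an adiabatic process, so W = −ΔU = 2850 J.
State after step 1: P = 278 kPa, V = 18.3 L, T = 366 K.
Step 2 — Polytropic n=1.15: T₂ = T₁(V₁/V₂)^(n−1) = 366×(0.224)^0.15 = 292 K; P₂ = P₁(V₁/V₂)^n = 49.7 kPa.
W = (P₁V₁−P₂V₂)/(n−1) = (278×18.3−49.7×81.7)/0.15 = 6810 J.
ΔU = nCvΔT = 1.67×20.8×(292−366) = -2550 J.
Q = ΔU + W = 4260 J.
Net over both steps: W = 9670 J, Q = 4260 J, ΔU = -5410 J.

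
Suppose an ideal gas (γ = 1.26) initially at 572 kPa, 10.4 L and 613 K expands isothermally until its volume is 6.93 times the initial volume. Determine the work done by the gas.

11500 J

n = P₁V₁/(RT₁) = 572×10.4/(8.314×613) = 1.17 mol.
Isothermal: T stays 613 K; PV = const ⇒ V₂ = 72.1 L, P₂ = 82.5 kPa.
W = nRT ln(V₂/V₁) = 1.17×8.314×613×ln(6.93) = 11500 J.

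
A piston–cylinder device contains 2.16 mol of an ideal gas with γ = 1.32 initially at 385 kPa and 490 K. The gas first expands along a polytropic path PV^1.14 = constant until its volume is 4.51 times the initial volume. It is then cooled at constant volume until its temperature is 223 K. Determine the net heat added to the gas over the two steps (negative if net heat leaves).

V₁ = nRT₁/P₁ = 2.16×8.314×490/385 = 22.9 L.
Step 1 — Polytropic n=1.14: T₂ = T₁(V₁/V₂)^(n−1) = 490×(0.222)^0.14 = 397 K; P₂ = P₁(V₁/V₂)^n = 69.1 kPa.
W = (P₁V₁−P₂V₂)/(n−1) = (385×22.9−69.1×103)/0.14 = 12000 J.
ΔU = nCvΔT = 2.16×26.0×(397−490) = -5230 J.
Q = ΔU + W = 6720 J.
State after step 1: P = 69.1 kPa, V = 103 L, T = 397 K.
Step 2 — Isochoric: V stays 103 L; P/T = const ⇒ T₂ = 223 K, P₂ = 38.9 kPa.
W = 0 (no volume change).
ΔU = nCvΔT = 2.16×26.0×(223−397) = -9760 J.
Q = ΔU = -9760 J.
Net over both steps: W = 12000 J, Q = -3030 J, ΔU = -15000 J.

-3030 J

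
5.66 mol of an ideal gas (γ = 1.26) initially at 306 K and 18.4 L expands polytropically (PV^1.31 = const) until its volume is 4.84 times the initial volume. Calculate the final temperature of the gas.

P₁ = nRT₁/V₁ = 5.66×8.314×306/18.4 = 783 kPa.
Polytropic n=1.31: T₂ = T₁(V₁/V₂)^(n−1) = 306×(0.207)^0.31 = 188 K; P₂ = P₁(V₁/V₂)^n = 99.2 kPa.

188 K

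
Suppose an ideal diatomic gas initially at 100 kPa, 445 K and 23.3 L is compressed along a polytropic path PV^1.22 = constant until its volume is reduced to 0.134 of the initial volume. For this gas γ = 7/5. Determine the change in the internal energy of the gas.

3240 J

n = P₁V₁/(RT₁) = 100×23.3/(8.314×445) = 0.630 mol.
Polytropic n=1.22: T₂ = T₁(V₁/V₂)^(n−1) = 445×(7.46)^0.22 = 692 K; P₂ = P₁(V₁/V₂)^n = 1160 kPa.
For an ideal gas ΔU = nCvΔT with Cv = (5/2)R = 20.8 J/(mol·K).
ΔU = 0.630×20.8×(692−445) = 3240 J.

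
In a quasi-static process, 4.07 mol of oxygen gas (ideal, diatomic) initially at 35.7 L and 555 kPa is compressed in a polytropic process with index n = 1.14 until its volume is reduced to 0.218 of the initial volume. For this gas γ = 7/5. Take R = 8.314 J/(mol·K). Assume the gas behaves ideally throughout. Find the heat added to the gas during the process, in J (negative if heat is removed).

-21900 J

T₁ = P₁V₁/(nR) = 555×35.7/(4.07×8.314) = 586 K.
Polytropic n=1.14: T₂ = T₁(V₁/V₂)^(n−1) = 586×(4.59)^0.14 = 725 K; P₂ = P₁(V₁/V₂)^n = 3150 kPa.
W = (P₁V₁−P₂V₂)/(n−1) = (555×35.7−3150×7.78)/0.14 = -33600 J.
ΔU = nCvΔT = 4.07×20.8×(725−586) = 11800 J.
Q = ΔU + W = -21900 J.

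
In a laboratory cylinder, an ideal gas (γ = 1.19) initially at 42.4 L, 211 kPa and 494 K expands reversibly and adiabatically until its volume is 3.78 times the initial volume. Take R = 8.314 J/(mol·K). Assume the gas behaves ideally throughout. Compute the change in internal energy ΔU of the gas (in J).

n = P₁V₁/(RT₁) = 211×42.4/(8.314×494) = 2.18 mol.
Adiabatic: TV^(γ−1) = const ⇒ T₂ = 494×(0.265)^0.190 = 384 K; PV^γ = const ⇒ P₂ = 43.4 kPa.
For an ideal gas ΔU = nCvΔT with Cv = R/(γ−1) = 43.8 J/(mol·K).
ΔU = 2.18×43.8×(384−494) = -10500 J.

-10500 J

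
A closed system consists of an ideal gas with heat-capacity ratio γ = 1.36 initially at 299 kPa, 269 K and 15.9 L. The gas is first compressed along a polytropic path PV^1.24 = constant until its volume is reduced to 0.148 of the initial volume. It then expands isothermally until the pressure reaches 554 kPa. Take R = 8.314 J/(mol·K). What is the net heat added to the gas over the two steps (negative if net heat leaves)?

9340 J

n = P₁V₁/(RT₁) = 299×15.9/(8.314×269) = 2.13 mol.
Step 1 — Polytropic n=1.24: T₂ = T₁(V₁/V₂)^(n−1) = 269×(6.76)^0.24 = 425 K; P₂ = P₁(V₁/V₂)^n = 3200 kPa.
W = (P₁V₁−P₂V₂)/(n−1) = (299×15.9−3200×2.35)/0.24 = -11500 J.
ΔU = nCvΔT = 2.13×23.1×(425−269) = 7680 J.
Q = ΔU + W = -3840 J.
State after step 1: P = 3200 kPa, V = 2.35 L, T = 425 K.
Step 2 — Isothermal: T stays 425 K; PV = const ⇒ V₂ = 13.6 L, P₂ = 554 kPa.
ΔU = 0 (ideal gas, T constant).
W = nRT ln(V₂/V₁) = 2.13×8.314×425×ln(5.77) = 13200 J.
Q = ΔU + W = 13200 J.
Net over both steps: W = 1650 J, Q = 9340 J, ΔU = 7680 J.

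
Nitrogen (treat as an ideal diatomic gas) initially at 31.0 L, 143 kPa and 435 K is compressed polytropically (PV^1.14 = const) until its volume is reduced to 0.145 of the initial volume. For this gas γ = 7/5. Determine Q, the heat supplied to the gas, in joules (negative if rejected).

-6390 J

n = P₁V₁/(RT₁) = 143×31.0/(8.314×435) = 1.23 mol.
Polytropic n=1.14: T₂ = T₁(V₁/V₂)^(n−1) = 435×(6.90)^0.14 = 570 K; P₂ = P₁(V₁/V₂)^n = 1290 kPa.
W = (P₁V₁−P₂V₂)/(n−1) = (143×31.0−1290×4.50)/0.14 = -9830 J.
ΔU = nCvΔT = 1.23×20.8×(570−435) = 3440 J.
Q = ΔU + W = -6390 J.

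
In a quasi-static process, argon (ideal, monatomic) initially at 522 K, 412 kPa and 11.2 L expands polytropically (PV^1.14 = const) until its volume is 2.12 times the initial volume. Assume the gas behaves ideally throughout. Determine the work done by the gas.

n = P₁V₁/(RT₁) = 412×11.2/(8.314×522) = 1.06 mol.
Polytropic n=1.14: T₂ = T₁(V₁/V₂)^(n−1) = 522×(0.472)^0.14 = 470 K; P₂ = P₁(V₁/V₂)^n = 175 kPa.
W = (P₁V₁−P₂V₂)/(n−1) = (412×11.2−175×23.7)/0.14 = 3290 J.

3290 J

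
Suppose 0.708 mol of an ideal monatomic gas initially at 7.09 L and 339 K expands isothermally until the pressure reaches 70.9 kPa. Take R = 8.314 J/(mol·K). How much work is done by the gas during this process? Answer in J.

P₁ = nRT₁/V₁ = 0.708×8.314×339/7.09 = 281 kPa.
Isothermal: T stays 339 K; PV = const ⇒ V₂ = 28.1 L, P₂ = 70.9 kPa.
W = nRT ln(V₂/V₁) = 0.708×8.314×339×ln(3.97) = 2750 J.

2750 J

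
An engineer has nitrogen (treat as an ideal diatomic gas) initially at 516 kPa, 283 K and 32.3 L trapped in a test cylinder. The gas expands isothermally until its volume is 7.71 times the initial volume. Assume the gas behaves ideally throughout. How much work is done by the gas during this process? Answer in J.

34000 J

n = P₁V₁/(RT₁) = 516×32.3/(8.314×283) = 7.08 mol.
Isothermal: T stays 283 K; PV = const ⇒ V₂ = 249 L, P₂ = 66.9 kPa.
W = nRT ln(V₂/V₁) = 7.08×8.314×283×ln(7.71) = 34000 J.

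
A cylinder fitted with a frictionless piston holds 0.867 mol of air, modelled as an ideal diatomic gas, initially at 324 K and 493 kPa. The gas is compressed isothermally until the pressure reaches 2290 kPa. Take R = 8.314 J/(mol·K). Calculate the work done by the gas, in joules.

V₁ = nRT₁/P₁ = 0.867×8.314×324/493 = 4.74 L.
Isothermal: T stays 324 K; PV = const ⇒ V₂ = 1.02 L, P₂ = 2290 kPa.
W = nRT ln(V₂/V₁) = 0.867×8.314×324×ln(0.215) = -3590 J.

-3590 J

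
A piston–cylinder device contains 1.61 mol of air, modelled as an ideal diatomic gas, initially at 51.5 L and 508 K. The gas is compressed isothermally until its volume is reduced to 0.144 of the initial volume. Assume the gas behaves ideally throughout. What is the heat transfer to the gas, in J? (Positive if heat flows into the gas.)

-13200 J

P₁ = nRT₁/V₁ = 1.61×8.314×508/51.5 = 132 kPa.
Isothermal: T stays 508 K; PV = const ⇒ V₂ = 7.42 L, P₂ = 917 kPa.
ΔU = 0 (ideal gas, T constant).
W = nRT ln(V₂/V₁) = 1.61×8.314×508×ln(0.144) = -13200 J.
Q = ΔU + W = -13200 J.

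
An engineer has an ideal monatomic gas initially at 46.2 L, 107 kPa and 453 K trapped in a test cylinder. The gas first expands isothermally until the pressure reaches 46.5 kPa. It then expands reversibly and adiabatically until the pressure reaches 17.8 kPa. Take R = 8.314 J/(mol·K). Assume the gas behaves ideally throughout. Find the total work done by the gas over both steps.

n = P₁V₁/(RT₁) = 107×46.2/(8.314×453) = 1.31 mol.
Step 1 — Isothermal: T stays 453 K; PV = const ⇒ V₂ = 106 L, P₂ = 46.5 kPa.
ΔU = 0 (ideal gas, T constant).
W = nRT ln(V₂/V₁) = 1.31×8.314×453×ln(2.30) = 4120 J.
Q = ΔU + W = 4120 J.
State after step 1: P = 46.5 kPa, V = 106 L, T = 453 K.
Step 2 — Adiabatic: T₂/T₁ = (P₂/P₁)^((γ−1)/γ) ⇒ T₂ = 453×(0.383)^0.400 = 309 K; V₂ = 189 L.
ΔU = nCvΔT = 1.31×12.5×(309−453) = -2360 J.
Q = 0 for an adiabatic process, so W = −ΔU = 2360 J.
Net over both steps: W = 6480 J, Q = 4120 J, ΔU = -2360 J.

6480 J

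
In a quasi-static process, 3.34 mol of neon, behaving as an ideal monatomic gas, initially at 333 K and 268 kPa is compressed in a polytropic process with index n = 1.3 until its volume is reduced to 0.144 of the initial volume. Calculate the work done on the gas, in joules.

V₁ = nRT₁/P₁ = 3.34×8.314×333/268 = 34.5 L.
Polytropic n=1.3: T₂ = T₁(V₁/V₂)^(n−1) = 333×(6.94)^0.30 = 596 K; P₂ = P₁(V₁/V₂)^n = 3330 kPa.
W = (P₁V₁−P₂V₂)/(n−1) = (268×34.5−3330×4.97)/0.30 = -24300 J.
Work done on the gas = −W_by = 24300 J.

24300 J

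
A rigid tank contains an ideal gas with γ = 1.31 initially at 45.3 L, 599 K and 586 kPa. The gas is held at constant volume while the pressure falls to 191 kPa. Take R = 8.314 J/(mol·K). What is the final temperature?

Isochoric: V stays 45.3 L; P/T = const ⇒ T₂ = 195 K, P₂ = 191 kPa.

195 K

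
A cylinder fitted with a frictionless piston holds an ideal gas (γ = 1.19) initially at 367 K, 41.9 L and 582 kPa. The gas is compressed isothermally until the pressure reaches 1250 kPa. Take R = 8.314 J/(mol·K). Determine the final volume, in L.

Isothermal: T stays 367 K; PV = const ⇒ V₂ = 19.5 L, P₂ = 1250 kPa.

19.5 L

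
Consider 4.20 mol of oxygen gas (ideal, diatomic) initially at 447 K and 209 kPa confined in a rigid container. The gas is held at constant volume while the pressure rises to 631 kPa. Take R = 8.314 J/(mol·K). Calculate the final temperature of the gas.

1350 K

V₁ = nRT₁/P₁ = 4.20×8.314×447/209 = 74.7 L.
Isochoric: V stays 74.7 L; P/T = const ⇒ T₂ = 1350 K, P₂ = 631 kPa.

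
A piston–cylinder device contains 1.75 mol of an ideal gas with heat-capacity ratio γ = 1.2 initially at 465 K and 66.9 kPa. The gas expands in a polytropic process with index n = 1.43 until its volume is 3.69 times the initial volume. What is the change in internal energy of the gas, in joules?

-14500 J

V₁ = nRT₁/P₁ = 1.75×8.314×465/66.9 = 101 L.
Polytropic n=1.43: T₂ = T₁(V₁/V₂)^(n−1) = 465×(0.271)^0.43 = 265 K; P₂ = P₁(V₁/V₂)^n = 10.3 kPa.
For an ideal gas ΔU = nCvΔT with Cv = R/(γ−1) = 41.6 J/(mol·K).
ΔU = 1.75×41.6×(265−465) = -14500 J.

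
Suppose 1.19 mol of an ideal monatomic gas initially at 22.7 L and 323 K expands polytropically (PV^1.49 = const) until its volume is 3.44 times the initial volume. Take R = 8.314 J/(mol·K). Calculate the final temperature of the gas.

P₁ = nRT₁/V₁ = 1.19×8.314×323/22.7 = 141 kPa.
Polytropic n=1.49: T₂ = T₁(V₁/V₂)^(n−1) = 323×(0.291)^0.49 = 176 K; P₂ = P₁(V₁/V₂)^n = 22.3 kPa.

176 K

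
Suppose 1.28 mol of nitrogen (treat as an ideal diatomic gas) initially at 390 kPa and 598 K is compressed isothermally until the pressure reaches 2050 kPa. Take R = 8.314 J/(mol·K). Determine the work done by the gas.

-10600 J

V₁ = nRT₁/P₁ = 1.28×8.314×598/390 = 16.3 L.
Isothermal: T stays 598 K; PV = const ⇒ V₂ = 3.10 L, P₂ = 2050 kPa.
W = nRT ln(V₂/V₁) = 1.28×8.314×598×ln(0.190) = -10600 J.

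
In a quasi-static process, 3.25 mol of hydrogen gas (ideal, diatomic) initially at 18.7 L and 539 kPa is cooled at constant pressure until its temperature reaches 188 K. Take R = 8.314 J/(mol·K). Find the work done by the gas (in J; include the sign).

-5000 J

T₁ = P₁V₁/(nR) = 539×18.7/(3.25×8.314) = 373 K.
Isobaric: P stays 539 kPa; V/T = const ⇒ T₂ = 188 K, V₂ = 9.42 L.
W = PΔV = 539×(9.42−18.7) kPa·L = -5000 J.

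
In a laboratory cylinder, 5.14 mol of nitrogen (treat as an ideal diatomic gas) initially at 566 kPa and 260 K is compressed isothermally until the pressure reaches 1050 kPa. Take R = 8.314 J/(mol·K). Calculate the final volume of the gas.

V₁ = nRT₁/P₁ = 5.14×8.314×260/566 = 19.6 L.
Isothermal: T stays 260 K; PV = const ⇒ V₂ = 10.6 L, P₂ = 1050 kPa.

10.6 L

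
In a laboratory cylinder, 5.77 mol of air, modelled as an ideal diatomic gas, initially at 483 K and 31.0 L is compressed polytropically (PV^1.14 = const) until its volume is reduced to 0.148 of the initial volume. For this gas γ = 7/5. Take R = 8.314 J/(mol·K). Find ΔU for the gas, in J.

17800 J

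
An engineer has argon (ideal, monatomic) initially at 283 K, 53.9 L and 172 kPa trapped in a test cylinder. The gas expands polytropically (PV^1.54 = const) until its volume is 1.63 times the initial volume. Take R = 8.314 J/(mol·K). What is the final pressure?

81.1 kPa

Polytropic n=1.54: T₂ = T₁(V₁/V₂)^(n−1) = 283×(0.613)^0.54 = 217 K; P₂ = P₁(V₁/V₂)^n = 81.1 kPa.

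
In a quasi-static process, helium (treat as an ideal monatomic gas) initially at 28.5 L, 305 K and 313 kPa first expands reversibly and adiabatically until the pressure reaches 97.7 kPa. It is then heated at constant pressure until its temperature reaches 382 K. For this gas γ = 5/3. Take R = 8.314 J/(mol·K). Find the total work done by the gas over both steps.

10600 J

n = P₁V₁/(RT₁) = 313×28.5/(8.314×305) = 3.52 mol.
Step 1 — Adiabatic: T₂/T₁ = (P₂/P₁)^((γ−1)/γ) ⇒ T₂ = 305×(0.312)^0.400 = 191 K; V₂ = 57.3 L.
ΔU = nCvΔT = 3.52×12.5×(191−305) = -4980 J.
Q = 0 for an adiabatic process, so W = −ΔU = 4980 J.
State after step 1: P = 97.7 kPa, V = 57.3 L, T = 191 K.
Step 2 — Isobaric: P stays 97.7 kPa; V/T = const ⇒ T₂ = 382 K, V₂ = 114 L.
W = PΔV = 97.7×(114−57.3) kPa·L = 5570 J.
ΔU = nCvΔT = 3.52×12.5×(382−191) = 8360 J.
Q = ΔU + W = nCpΔT = 13900 J.
Net over both steps: W = 10600 J, Q = 13900 J, ΔU = 3380 J.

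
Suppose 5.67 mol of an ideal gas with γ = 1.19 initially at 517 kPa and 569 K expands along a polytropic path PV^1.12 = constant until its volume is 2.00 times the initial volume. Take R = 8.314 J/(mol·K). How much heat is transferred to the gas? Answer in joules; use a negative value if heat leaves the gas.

6570 J

V₁ = nRT₁/P₁ = 5.67×8.314×569/517 = 51.9 L.
Polytropic n=1.12: T₂ = T₁(V₁/V₂)^(n−1) = 569×(0.500)^0.12 = 524 K; P₂ = P₁(V₁/V₂)^n = 238 kPa.
W = (P₁V₁−P₂V₂)/(n−1) = (517×51.9−238×104)/0.12 = 17800 J.
ΔU = nCvΔT = 5.67×43.8×(524−569) = -11300 J.
Q = ΔU + W = 6570 J.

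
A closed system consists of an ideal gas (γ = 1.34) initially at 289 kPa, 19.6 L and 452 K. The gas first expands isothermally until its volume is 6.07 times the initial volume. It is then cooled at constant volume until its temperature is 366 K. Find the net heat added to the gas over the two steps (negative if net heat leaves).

7050 J

n = P₁V₁/(RT₁) = 289×19.6/(8.314×452) = 1.51 mol.
Step 1 — Isothermal: T stays 452 K; PV = const ⇒ V₂ = 119 L, P₂ = 47.6 kPa.
ΔU = 0 (ideal gas, T constant).
W = nRT ln(V₂/V₁) = 1.51×8.314×452×ln(6.07) = 10200 J.
Q = ΔU + W = 10200 J.
State after step 1: P = 47.6 kPa, V = 119 L, T = 452 K.
Step 2 — Isochoric: V stays 119 L; P/T = const ⇒ T₂ = 366 K, P₂ = 38.6 kPa.
W = 0 (no volume change).
ΔU = nCvΔT = 1.51×24.5×(366−452) = -3170 J.
Q = ΔU = -3170 J.
Net over both steps: W = 10200 J, Q = 7050 J, ΔU = -3170 J.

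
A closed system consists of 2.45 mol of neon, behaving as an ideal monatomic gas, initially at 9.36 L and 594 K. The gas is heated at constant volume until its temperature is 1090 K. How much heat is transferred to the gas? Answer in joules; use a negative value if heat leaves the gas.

15200 J

P₁ = nRT₁/V₁ = 2.45×8.314×594/9.36 = 1290 kPa.
Isochoric: V stays 9.36 L; P/T = const ⇒ T₂ = 1090 K, P₂ = 2370 kPa.
W = 0 (no volume change).
ΔU = nCvΔT = 2.45×12.5×(1090−594) = 15200 J.
Q = ΔU = 15200 J.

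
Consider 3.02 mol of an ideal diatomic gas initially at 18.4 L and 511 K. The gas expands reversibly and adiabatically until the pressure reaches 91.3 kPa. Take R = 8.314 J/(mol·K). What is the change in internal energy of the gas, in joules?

-14100 J

P₁ = nRT₁/V₁ = 3.02×8.314×511/18.4 = 697 kPa.
Adiabatic: T₂/T₁ = (P₂/P₁)^((γ−1)/γ) ⇒ T₂ = 511×(0.131)^0.286 = 286 K; V₂ = 78.6 L.
For an ideal gas ΔU = nCvΔT with Cv = (5/2)R = 20.8 J/(mol·K).
ΔU = 3.02×20.8×(286−511) = -14100 J.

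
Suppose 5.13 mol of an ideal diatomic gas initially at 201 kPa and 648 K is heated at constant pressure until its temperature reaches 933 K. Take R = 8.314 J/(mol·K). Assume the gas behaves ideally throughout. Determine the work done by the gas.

12200 J

V₁ = nRT₁/P₁ = 5.13×8.314×648/201 = 138 L.
Isobaric: P stays 201 kPa; V/T = const ⇒ T₂ = 933 K, V₂ = 198 L.
W = PΔV = 201×(198−138) kPa·L = 12200 J.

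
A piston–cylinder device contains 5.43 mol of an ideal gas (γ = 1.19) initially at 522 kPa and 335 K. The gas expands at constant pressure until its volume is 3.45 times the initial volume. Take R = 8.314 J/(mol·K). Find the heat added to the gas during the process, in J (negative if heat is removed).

232000 J

V₁ = nRT₁/P₁ = 5.43×8.314×335/522 = 29.0 L.
Isobaric: P stays 522 kPa; V/T = const ⇒ T₂ = 1160 K, V₂ = 100 L.
W = PΔV = 522×(100−29.0) kPa·L = 37100 J.
ΔU = nCvΔT = 5.43×43.8×(1160−335) = 195000 J.
Q = ΔU + W = nCpΔT = 232000 J.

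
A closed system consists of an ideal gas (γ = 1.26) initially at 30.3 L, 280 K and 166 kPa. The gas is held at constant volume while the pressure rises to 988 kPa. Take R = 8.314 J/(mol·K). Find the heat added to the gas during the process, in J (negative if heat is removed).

95800 J

n = P₁V₁/(RT₁) = 166×30.3/(8.314×280) = 2.16 mol.
Isochoric: V stays 30.3 L; P/T = const ⇒ T₂ = 1670 K, P₂ = 988 kPa.
W = 0 (no volume change).
ΔU = nCvΔT = 2.16×32.0×(1670−280) = 95800 J.
Q = ΔU = 95800 J.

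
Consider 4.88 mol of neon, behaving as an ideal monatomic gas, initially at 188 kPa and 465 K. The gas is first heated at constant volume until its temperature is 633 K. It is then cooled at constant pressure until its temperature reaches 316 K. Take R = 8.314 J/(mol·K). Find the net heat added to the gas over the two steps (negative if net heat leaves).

-21900 J

V₁ = nRT₁/P₁ = 4.88×8.314×465/188 = 100 L.
Step 1 — Isochoric: V stays 100 L; P/T = const ⇒ T₂ = 633 K, P₂ = 256 kPa.
W = 0 (no volume change).
ΔU = nCvΔT = 4.88×12.5×(633−465) = 10200 J.
Q = ΔU = 10200 J.
State after step 1: P = 256 kPa, V = 100 L, T = 633 K.
Step 2 — Isobaric: P stays 256 kPa; V/T = const ⇒ T₂ = 316 K, V₂ = 50.1 L.
W = PΔV = 256×(50.1−100) kPa·L = -12900 J.
ΔU = nCvΔT = 4.88×12.5×(316−633) = -19300 J.
Q = ΔU + W = nCpΔT = -32200 J.
Net over both steps: W = -12900 J, Q = -21900 J, ΔU = -9070 J.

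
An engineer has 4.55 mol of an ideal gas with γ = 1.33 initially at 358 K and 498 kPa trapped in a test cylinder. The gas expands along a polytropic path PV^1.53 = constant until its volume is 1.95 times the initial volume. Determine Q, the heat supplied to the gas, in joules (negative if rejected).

-4620 J

V₁ = nRT₁/P₁ = 4.55×8.314×358/498 = 27.2 L.
Polytropic n=1.53: T₂ = T₁(V₁/V₂)^(n−1) = 358×(0.513)^0.53 = 251 K; P₂ = P₁(V₁/V₂)^n = 179 kPa.
W = (P₁V₁−P₂V₂)/(n−1) = (498×27.2−179×53.0)/0.53 = 7620 J.
ΔU = nCvΔT = 4.55×25.2×(251−358) = -12200 J.
Q = ΔU + W = -4620 J.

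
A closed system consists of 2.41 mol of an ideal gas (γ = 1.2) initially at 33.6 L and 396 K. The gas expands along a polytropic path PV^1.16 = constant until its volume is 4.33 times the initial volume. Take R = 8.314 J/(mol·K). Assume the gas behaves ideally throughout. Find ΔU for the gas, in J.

-8290 J

P₁ = nRT₁/V₁ = 2.41×8.314×396/33.6 = 236 kPa.
Polytropic n=1.16: T₂ = T₁(V₁/V₂)^(n−1) = 396×(0.231)^0.16 = 313 K; P₂ = P₁(V₁/V₂)^n = 43.1 kPa.
For an ideal gas ΔU = nCvΔT with Cv = R/(γ−1) = 41.6 J/(mol·K).
ΔU = 2.41×41.6×(313−396) = -8290 J.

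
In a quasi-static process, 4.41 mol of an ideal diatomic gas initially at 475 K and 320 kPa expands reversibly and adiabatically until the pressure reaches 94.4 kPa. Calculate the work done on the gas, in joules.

-12800 J

V₁ = nRT₁/P₁ = 4.41×8.314×475/320 = 54.4 L.
Adiabatic: T₂/T₁ = (P₂/P₁)^((γ−1)/γ) ⇒ T₂ = 475×(0.295)^0.286 = 335 K; V₂ = 130 L.
ΔU = nCvΔT = 4.41×20.8×(335−475) = -12800 J.
Q = 0 for an adiabatic process, so W = −ΔU = 12800 J.
Work done on the gas = −W_by = -12800 J.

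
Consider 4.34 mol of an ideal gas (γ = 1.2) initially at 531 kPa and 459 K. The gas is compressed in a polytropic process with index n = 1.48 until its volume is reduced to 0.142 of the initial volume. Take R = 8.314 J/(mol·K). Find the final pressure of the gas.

V₁ = nRT₁/P₁ = 4.34×8.314×459/531 = 31.2 L.
Polytropic n=1.48: T₂ = T₁(V₁/V₂)^(n−1) = 459×(7.04)^0.48 = 1170 K; P₂ = P₁(V₁/V₂)^n = 9540 kPa.

9540 kPa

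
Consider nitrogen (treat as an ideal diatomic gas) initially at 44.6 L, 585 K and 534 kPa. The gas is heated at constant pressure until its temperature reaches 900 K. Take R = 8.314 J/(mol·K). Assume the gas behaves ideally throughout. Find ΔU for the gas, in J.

n = P₁V₁/(RT₁) = 534×44.6/(8.314×585) = 4.90 mol.
Isobaric: P stays 534 kPa; V/T = const ⇒ T₂ = 900 K, V₂ = 68.6 L.
For an ideal gas ΔU = nCvΔT with Cv = (5/2)R = 20.8 J/(mol·K).
ΔU = 4.90×20.8×(900−585) = 32100 J.

32100 J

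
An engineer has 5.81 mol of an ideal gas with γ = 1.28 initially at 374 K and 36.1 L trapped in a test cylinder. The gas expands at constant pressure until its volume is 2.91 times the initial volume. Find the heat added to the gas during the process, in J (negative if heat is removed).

P₁ = nRT₁/V₁ = 5.81×8.314×374/36.1 = 500 kPa.
Isobaric: P stays 500 kPa; V/T = const ⇒ T₂ = 1090 K, V₂ = 105 L.
W = PΔV = 500×(105−36.1) kPa·L = 34500 J.
ΔU = nCvΔT = 5.81×29.7×(1090−374) = 123000 J.
Q = ΔU + W = nCpΔT = 158000 J.

158000 J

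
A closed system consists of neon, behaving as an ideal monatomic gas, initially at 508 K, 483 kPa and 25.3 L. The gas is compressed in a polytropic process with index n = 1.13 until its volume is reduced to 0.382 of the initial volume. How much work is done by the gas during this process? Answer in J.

-12500 J

n = P₁V₁/(RT₁) = 483×25.3/(8.314×508) = 2.89 mol.
Polytropic n=1.13: T₂ = T₁(V₁/V₂)^(n−1) = 508×(2.62)^0.13 = 576 K; P₂ = P₁(V₁/V₂)^n = 1430 kPa.
W = (P₁V₁−P₂V₂)/(n−1) = (483×25.3−1430×9.66)/0.13 = -12500 J.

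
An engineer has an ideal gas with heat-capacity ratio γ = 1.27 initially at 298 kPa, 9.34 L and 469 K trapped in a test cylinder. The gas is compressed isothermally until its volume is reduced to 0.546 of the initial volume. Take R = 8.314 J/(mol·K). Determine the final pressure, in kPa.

546 kPa

Isothermal: T stays 469 K; PV = const ⇒ V₂ = 5.10 L, P₂ = 546 kPa.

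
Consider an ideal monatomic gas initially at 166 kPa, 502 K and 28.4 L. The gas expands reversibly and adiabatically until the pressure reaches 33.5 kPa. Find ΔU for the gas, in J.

-3340 J

n = P₁V₁/(RT₁) = 166×28.4/(8.314×502) = 1.13 mol.
Adiabatic: T₂/T₁ = (P₂/P₁)^((γ−1)/γ) ⇒ T₂ = 502×(0.202)^0.400 = 265 K; V₂ = 74.2 L.
For an ideal gas ΔU = nCvΔT with Cv = (3/2)R = 12.5 J/(mol·K).
ΔU = 1.13×12.5×(265−502) = -3340 J.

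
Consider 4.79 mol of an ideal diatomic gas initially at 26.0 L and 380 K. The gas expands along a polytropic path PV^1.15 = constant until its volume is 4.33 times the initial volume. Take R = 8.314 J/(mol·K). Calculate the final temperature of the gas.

305 K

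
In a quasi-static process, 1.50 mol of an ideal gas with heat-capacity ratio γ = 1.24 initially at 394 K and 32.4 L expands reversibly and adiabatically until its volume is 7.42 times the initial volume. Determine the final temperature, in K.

P₁ = nRT₁/V₁ = 1.50×8.314×394/32.4 = 152 kPa.
Adiabatic: TV^(γ−1) = const ⇒ T₂ = 394×(0.135)^0.240 = 244 K; PV^γ = const ⇒ P₂ = 12.6 kPa.

244 K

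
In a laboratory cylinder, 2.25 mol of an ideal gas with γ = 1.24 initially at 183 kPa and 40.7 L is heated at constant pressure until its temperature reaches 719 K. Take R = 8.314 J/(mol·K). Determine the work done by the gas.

T₁ = P₁V₁/(nR) = 183×40.7/(2.25×8.314) = 398 K.
Isobaric: P stays 183 kPa; V/T = const ⇒ T₂ = 719 K, V₂ = 73.5 L.
W = PΔV = 183×(73.5−40.7) kPa·L = 6000 J.

6000 J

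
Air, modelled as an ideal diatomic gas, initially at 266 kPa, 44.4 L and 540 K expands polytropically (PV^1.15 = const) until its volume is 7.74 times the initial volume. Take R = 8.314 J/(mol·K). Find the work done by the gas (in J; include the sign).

20800 J

n = P₁V₁/(RT₁) = 266×44.4/(8.314×540) = 2.63 mol.
Polytropic n=1.15: T₂ = T₁(V₁/V₂)^(n−1) = 540×(0.129)^0.15 = 397 K; P₂ = P₁(V₁/V₂)^n = 25.3 kPa.
W = (P₁V₁−P₂V₂)/(n−1) = (266×44.4−25.3×344)/0.15 = 20800 J.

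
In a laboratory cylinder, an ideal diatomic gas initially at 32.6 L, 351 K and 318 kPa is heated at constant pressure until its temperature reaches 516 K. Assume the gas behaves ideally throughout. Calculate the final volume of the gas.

47.9 L

Isobaric: P stays 318 kPa; V/T = const ⇒ T₂ = 516 K, V₂ = 47.9 L.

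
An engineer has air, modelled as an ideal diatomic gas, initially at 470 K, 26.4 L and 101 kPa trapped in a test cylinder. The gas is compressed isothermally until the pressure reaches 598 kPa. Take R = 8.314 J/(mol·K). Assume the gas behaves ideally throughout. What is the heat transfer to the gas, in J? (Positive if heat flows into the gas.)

n = P₁V₁/(RT₁) = 101×26.4/(8.314×470) = 0.682 mol.
Isothermal: T stays 470 K; PV = const ⇒ V₂ = 4.46 L, P₂ = 598 kPa.
ΔU = 0 (ideal gas, T constant).
W = nRT ln(V₂/V₁) = 0.682×8.314×470×ln(0.169) = -4740 J.
Q = ΔU + W = -4740 J.

-4740 J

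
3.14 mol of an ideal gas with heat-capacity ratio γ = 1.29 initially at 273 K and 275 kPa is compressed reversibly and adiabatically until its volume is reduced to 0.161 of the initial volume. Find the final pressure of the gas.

V₁ = nRT₁/P₁ = 3.14×8.314×273/275 = 25.9 L.
Adiabatic: TV^(γ−1) = const ⇒ T₂ = 273×(6.21)^0.290 = 464 K; PV^γ = const ⇒ P₂ = 2900 kPa.

2900 kPa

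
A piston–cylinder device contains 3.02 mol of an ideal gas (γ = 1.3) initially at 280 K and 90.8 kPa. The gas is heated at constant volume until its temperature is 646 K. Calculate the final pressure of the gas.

209 kPa

V₁ = nRT₁/P₁ = 3.02×8.314×280/90.8 = 77.4 L.
Isochoric: V stays 77.4 L; P/T = const ⇒ T₂ = 646 K, P₂ = 209 kPa.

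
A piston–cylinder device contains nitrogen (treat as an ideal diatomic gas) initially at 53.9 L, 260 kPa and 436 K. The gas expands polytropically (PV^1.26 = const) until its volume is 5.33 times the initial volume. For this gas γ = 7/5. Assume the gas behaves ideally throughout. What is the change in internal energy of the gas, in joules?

-12400 J

n = P₁V₁/(RT₁) = 260×53.9/(8.314×436) = 3.87 mol.
Polytropic n=1.26: T₂ = T₁(V₁/V₂)^(n−1) = 436×(0.188)^0.26 = 282 K; P₂ = P₁(V₁/V₂)^n = 31.6 kPa.
For an ideal gas ΔU = nCvΔT with Cv = (5/2)R = 20.8 J/(mol·K).
ΔU = 3.87×20.8×(282−436) = -12400 J.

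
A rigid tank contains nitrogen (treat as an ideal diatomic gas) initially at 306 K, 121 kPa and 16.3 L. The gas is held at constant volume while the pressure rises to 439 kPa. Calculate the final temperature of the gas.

Isochoric: V stays 16.3 L; P/T = const ⇒ T₂ = 1110 K, P₂ = 439 kPa.

1110 K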